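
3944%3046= 898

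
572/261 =2 +50/261 =2.19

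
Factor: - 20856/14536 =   -  33/23 = -3^1*11^1*23^ (-1) 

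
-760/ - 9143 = 760/9143 = 0.08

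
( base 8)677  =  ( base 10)447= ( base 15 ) 1ec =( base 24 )IF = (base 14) 23D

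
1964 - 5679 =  -3715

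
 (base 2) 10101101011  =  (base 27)1oa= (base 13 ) 829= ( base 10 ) 1387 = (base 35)14M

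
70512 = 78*904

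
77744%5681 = 3891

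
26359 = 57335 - 30976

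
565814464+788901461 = 1354715925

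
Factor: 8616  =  2^3*3^1*359^1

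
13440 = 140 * 96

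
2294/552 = 4+43/276=4.16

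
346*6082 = 2104372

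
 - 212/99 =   -  3+85/99 = - 2.14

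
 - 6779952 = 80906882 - 87686834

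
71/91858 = 71/91858 = 0.00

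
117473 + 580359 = 697832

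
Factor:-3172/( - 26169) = 4/33 = 2^2*3^ ( - 1)*11^( - 1 )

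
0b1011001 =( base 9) 108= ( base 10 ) 89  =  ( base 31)2r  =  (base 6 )225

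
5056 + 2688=7744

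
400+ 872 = 1272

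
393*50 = 19650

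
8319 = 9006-687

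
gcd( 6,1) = 1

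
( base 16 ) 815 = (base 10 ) 2069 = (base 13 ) C32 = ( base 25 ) 37J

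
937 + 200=1137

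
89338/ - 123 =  - 727 + 83/123 = -  726.33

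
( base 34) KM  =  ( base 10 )702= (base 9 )860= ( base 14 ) 382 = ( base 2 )1010111110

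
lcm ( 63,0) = 0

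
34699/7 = 4957 =4957.00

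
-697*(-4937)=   3441089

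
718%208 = 94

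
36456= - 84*( - 434) 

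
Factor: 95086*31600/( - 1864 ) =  - 375589700/233 =- 2^2*5^2*79^1*233^( - 1)* 47543^1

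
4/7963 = 4/7963= 0.00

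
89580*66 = 5912280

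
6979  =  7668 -689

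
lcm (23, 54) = 1242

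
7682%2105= 1367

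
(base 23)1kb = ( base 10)1000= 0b1111101000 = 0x3e8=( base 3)1101001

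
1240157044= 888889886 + 351267158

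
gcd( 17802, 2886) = 6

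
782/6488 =391/3244 =0.12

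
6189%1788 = 825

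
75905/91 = 834  +  11/91 = 834.12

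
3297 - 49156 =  - 45859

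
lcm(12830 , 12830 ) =12830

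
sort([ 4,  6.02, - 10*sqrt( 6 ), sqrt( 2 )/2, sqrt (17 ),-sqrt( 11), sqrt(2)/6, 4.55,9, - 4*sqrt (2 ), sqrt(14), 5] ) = [ - 10*sqrt(6), - 4*sqrt(2 ), - sqrt(11), sqrt( 2)/6, sqrt(2)/2, sqrt( 14 ),4, sqrt(17),  4.55,5, 6.02, 9 ] 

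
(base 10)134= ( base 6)342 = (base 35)3t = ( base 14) 98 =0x86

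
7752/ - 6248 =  - 969/781 = - 1.24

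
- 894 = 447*( - 2 )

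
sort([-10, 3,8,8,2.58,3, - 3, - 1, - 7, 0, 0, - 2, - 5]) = [ - 10, - 7, - 5 , - 3, -2,  -  1 , 0, 0, 2.58, 3, 3,8 , 8]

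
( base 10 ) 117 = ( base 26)4D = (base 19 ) 63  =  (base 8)165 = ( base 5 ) 432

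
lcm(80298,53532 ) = 160596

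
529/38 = 529/38 = 13.92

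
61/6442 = 61/6442 = 0.01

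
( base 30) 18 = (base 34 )14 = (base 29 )19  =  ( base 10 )38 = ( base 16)26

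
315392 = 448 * 704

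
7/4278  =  7/4278= 0.00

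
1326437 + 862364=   2188801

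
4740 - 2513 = 2227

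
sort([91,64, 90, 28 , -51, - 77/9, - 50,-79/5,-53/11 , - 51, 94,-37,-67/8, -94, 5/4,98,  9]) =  [ -94, - 51 , - 51, - 50,  -  37,-79/5 , - 77/9, - 67/8, - 53/11,5/4 , 9,28, 64, 90,  91, 94,  98]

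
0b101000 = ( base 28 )1c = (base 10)40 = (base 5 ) 130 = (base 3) 1111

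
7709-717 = 6992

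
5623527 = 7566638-1943111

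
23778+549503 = 573281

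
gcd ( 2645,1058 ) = 529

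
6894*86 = 592884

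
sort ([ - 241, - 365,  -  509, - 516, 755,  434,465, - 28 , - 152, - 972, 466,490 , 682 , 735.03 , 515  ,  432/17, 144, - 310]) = [  -  972, - 516, - 509,- 365,-310 , - 241, - 152 ,- 28, 432/17, 144  ,  434,  465,466,490 , 515,682,  735.03 , 755] 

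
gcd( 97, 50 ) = 1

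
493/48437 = 493/48437 = 0.01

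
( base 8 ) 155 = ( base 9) 131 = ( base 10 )109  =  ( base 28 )3p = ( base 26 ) 45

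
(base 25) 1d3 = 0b1110111001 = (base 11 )797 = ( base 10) 953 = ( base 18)2gh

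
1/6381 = 1/6381 = 0.00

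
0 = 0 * 85461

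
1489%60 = 49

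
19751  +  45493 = 65244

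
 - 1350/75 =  - 18 =-  18.00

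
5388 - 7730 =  - 2342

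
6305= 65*97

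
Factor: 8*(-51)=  -408 = - 2^3*3^1 * 17^1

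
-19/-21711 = 19/21711= 0.00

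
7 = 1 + 6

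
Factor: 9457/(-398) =- 2^ (- 1)*7^2*193^1 * 199^( - 1 )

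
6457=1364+5093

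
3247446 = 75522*43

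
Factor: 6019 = 13^1*463^1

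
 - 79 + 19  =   - 60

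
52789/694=52789/694 = 76.06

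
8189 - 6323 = 1866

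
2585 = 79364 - 76779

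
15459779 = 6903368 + 8556411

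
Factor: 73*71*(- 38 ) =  - 196954 = - 2^1*19^1*71^1 * 73^1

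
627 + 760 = 1387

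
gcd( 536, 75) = 1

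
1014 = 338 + 676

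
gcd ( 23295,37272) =4659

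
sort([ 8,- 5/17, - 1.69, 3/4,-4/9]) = [ - 1.69, - 4/9, - 5/17,3/4, 8 ]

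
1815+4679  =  6494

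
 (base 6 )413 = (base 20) 7d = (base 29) 58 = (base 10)153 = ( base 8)231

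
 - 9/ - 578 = 9/578 = 0.02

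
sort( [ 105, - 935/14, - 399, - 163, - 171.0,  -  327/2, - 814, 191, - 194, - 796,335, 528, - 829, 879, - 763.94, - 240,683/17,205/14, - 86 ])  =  [ - 829,- 814, - 796,-763.94, - 399,  -  240, - 194 ,-171.0, - 327/2, - 163,-86, - 935/14, 205/14, 683/17,105,191 , 335, 528, 879]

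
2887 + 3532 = 6419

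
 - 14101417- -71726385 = 57624968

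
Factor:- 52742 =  - 2^1*26371^1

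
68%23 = 22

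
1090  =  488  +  602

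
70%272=70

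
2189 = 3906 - 1717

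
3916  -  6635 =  - 2719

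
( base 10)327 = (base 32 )a7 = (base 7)645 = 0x147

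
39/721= 39/721=0.05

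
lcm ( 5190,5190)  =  5190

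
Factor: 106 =2^1*53^1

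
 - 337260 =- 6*56210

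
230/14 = 115/7 = 16.43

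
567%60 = 27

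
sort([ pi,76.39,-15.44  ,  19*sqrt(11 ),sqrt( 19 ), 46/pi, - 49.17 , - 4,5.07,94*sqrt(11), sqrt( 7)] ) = [-49.17,  -  15.44, - 4 , sqrt(7),pi,sqrt (19 ),5.07,46/pi, 19 * sqrt(11), 76.39,94*sqrt( 11)] 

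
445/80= 5 + 9/16= 5.56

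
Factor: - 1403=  - 23^1*61^1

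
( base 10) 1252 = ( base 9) 1641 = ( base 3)1201101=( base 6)5444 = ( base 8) 2344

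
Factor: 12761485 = 5^1  *  11^1*37^1*6271^1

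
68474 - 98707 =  - 30233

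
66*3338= 220308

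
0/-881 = 0/1 = -  0.00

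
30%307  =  30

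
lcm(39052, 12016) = 156208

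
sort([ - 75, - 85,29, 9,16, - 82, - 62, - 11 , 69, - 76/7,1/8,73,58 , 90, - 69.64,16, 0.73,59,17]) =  [ - 85, - 82, - 75, - 69.64, - 62, - 11, - 76/7,1/8,  0.73,9, 16,16, 17, 29,58, 59, 69, 73, 90]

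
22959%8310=6339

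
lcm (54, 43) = 2322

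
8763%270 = 123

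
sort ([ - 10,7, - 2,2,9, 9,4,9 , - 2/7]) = [ - 10, - 2, - 2/7,2, 4,7,9,9,9 ]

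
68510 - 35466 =33044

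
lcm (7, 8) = 56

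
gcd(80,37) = 1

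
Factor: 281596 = 2^2*7^1 * 89^1*113^1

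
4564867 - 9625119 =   -  5060252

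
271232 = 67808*4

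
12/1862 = 6/931 = 0.01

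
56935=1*56935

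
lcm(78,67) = 5226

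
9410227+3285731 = 12695958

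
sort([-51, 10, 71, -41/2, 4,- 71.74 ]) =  [ - 71.74,-51, -41/2,  4 , 10, 71] 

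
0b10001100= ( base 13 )aa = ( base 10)140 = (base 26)5a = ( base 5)1030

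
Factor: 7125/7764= 2^( - 2) * 5^3 * 19^1 * 647^( - 1 ) = 2375/2588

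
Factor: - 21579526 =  - 2^1*10789763^1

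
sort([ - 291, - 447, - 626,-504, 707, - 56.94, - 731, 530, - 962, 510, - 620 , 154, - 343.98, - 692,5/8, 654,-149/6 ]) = [ - 962 ,  -  731, - 692, - 626, - 620, - 504 ,- 447,-343.98, -291, - 56.94, - 149/6, 5/8,  154, 510,530,654, 707]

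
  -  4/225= - 1+221/225 = - 0.02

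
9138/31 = 9138/31 = 294.77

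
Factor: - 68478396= - 2^2 * 3^1*7^1*29^1*28111^1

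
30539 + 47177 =77716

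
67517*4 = 270068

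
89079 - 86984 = 2095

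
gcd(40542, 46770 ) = 6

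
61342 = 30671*2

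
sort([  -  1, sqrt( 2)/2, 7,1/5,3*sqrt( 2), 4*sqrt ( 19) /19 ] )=[ -1,  1/5,sqrt(2) /2,  4 *sqrt( 19) /19,3*sqrt( 2),  7] 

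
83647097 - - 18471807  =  102118904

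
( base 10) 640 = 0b1010000000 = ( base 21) 19A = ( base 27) NJ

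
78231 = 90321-12090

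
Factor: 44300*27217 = 2^2 * 5^2 * 17^1 * 443^1 * 1601^1= 1205713100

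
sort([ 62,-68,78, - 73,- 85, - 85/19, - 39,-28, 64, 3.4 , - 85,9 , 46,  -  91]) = [ - 91, - 85, - 85, - 73, - 68,-39, - 28, - 85/19,3.4, 9,46 , 62, 64, 78 ] 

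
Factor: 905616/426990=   2^3 * 3^1*5^( - 1) *19^1 * 43^ ( - 1) = 456/215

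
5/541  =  5/541 = 0.01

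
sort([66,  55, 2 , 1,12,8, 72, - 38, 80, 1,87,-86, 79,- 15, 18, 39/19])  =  [ - 86, - 38,-15, 1,1, 2, 39/19, 8,  12, 18, 55,66, 72, 79,80,87 ]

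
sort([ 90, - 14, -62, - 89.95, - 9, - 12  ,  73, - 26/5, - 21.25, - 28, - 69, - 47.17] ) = [ - 89.95, - 69, - 62, - 47.17, - 28,  -  21.25, - 14, - 12, - 9, - 26/5, 73, 90]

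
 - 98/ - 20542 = 49/10271=0.00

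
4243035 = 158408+4084627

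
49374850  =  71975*686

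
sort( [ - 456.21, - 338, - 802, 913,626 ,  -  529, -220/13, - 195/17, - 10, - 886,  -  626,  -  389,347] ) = [ - 886, - 802,-626, - 529, - 456.21, - 389, - 338, - 220/13, -195/17, - 10,347,626,913] 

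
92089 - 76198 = 15891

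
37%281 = 37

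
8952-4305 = 4647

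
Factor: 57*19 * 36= 2^2*3^3 * 19^2 =38988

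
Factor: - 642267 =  - 3^2*71363^1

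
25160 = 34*740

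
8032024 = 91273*88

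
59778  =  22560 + 37218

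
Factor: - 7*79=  - 553= - 7^1*79^1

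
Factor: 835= 5^1*167^1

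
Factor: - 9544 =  - 2^3*1193^1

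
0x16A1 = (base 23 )alk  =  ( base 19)G0H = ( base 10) 5793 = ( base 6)42453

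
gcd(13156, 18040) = 44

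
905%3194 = 905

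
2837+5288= 8125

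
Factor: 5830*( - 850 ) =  - 4955500 = - 2^2*5^3*11^1*17^1* 53^1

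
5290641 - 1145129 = 4145512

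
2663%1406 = 1257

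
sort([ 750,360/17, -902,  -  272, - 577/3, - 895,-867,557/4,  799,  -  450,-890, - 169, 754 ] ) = [ - 902 , -895,-890 ,-867 , - 450, -272, - 577/3 ,  -  169, 360/17,557/4,750,754,  799]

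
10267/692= 10267/692 = 14.84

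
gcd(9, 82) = 1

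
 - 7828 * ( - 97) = 759316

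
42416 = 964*44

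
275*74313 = 20436075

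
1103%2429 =1103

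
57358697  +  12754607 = 70113304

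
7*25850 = 180950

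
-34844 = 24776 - 59620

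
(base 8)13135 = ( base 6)42301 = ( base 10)5725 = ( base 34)4WD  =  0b1011001011101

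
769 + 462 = 1231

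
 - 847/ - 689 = 847/689 = 1.23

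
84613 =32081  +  52532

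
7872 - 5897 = 1975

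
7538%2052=1382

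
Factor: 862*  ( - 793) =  - 683566= - 2^1*13^1*61^1*431^1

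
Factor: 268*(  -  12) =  - 3216 = - 2^4* 3^1*67^1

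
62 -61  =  1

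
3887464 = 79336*49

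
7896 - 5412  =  2484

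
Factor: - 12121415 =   -  5^1*2424283^1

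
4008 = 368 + 3640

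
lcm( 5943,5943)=5943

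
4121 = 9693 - 5572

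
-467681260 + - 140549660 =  - 608230920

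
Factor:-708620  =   - 2^2*5^1*11^1*3221^1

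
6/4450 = 3/2225 = 0.00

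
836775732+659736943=1496512675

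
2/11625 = 2/11625  =  0.00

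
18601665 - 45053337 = -26451672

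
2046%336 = 30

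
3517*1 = 3517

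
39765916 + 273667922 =313433838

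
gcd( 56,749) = 7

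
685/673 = 685/673 = 1.02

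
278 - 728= -450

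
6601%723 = 94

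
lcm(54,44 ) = 1188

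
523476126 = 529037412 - 5561286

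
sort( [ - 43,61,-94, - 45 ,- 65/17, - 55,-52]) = [ - 94, - 55, - 52, - 45, - 43, - 65/17,61]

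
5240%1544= 608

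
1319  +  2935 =4254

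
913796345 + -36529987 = 877266358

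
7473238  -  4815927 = 2657311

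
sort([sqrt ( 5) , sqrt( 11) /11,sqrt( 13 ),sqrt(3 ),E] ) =[ sqrt(11 )/11,sqrt(3 ),sqrt(5),E,sqrt(13)]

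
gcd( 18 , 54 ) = 18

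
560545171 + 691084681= 1251629852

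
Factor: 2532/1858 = 1266/929 = 2^1*3^1 * 211^1*929^(-1)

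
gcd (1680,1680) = 1680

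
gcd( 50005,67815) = 685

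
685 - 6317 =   -  5632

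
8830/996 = 4415/498 = 8.87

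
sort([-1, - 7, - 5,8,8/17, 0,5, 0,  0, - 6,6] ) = [-7, - 6, - 5, - 1,0 , 0, 0, 8/17, 5, 6 , 8]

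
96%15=6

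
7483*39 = 291837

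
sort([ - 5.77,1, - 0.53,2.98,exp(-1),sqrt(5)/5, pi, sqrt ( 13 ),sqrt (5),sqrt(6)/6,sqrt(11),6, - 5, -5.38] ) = [ - 5.77, - 5.38,-5,- 0.53, exp( - 1) , sqrt( 6)/6,sqrt (5)/5,1,sqrt(5),  2.98,pi  ,  sqrt (11 ),sqrt( 13),6 ]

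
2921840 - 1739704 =1182136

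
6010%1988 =46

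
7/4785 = 7/4785 =0.00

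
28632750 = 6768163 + 21864587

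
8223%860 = 483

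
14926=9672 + 5254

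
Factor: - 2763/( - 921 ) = 3 = 3^1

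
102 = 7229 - 7127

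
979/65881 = 979/65881 = 0.01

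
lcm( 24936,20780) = 124680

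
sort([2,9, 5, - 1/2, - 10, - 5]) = [ - 10, - 5, - 1/2, 2,5, 9]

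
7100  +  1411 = 8511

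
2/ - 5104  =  -1 + 2551/2552 = -  0.00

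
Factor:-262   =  - 2^1*131^1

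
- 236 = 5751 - 5987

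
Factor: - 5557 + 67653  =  62096= 2^4*3881^1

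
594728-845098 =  -250370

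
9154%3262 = 2630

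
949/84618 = 949/84618= 0.01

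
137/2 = 68 +1/2= 68.50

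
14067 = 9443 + 4624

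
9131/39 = 9131/39 = 234.13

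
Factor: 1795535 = 5^1 * 7^1*29^2*61^1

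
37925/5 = 7585 = 7585.00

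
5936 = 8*742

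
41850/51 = 820+10/17 = 820.59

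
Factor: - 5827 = -5827^1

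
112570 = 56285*2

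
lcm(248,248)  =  248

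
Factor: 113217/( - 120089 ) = -3^1* 13^1*29^(  -  1)*41^ ( - 1)*101^( - 1)*2903^1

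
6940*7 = 48580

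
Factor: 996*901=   2^2*3^1*17^1*53^1*83^1=897396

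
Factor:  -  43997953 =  - 1021^1*43093^1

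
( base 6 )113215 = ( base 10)9803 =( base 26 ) ED1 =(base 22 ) K5D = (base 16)264B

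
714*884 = 631176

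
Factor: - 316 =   -  2^2*79^1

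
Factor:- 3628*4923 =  - 17860644 = - 2^2*3^2*547^1*907^1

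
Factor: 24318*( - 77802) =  - 1891989036  =  - 2^2 * 3^3 * 7^1*193^1* 12967^1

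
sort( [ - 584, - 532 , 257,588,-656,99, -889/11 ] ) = [ - 656, - 584,-532, - 889/11,99,257, 588 ] 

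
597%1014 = 597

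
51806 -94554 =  - 42748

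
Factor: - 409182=  -  2^1*3^1*47^1 * 1451^1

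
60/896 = 15/224 = 0.07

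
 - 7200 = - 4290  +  -2910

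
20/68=5/17=0.29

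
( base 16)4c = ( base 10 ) 76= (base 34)28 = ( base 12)64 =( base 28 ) 2k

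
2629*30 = 78870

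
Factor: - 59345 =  - 5^1*11^1*13^1*83^1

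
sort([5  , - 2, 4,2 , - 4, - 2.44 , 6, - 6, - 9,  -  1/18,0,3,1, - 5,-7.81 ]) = [ - 9 , - 7.81, - 6,-5, - 4, - 2.44,-2, - 1/18,0,1, 2,  3,4,5 , 6] 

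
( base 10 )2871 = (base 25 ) 4EL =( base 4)230313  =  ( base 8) 5467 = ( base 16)B37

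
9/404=9/404 = 0.02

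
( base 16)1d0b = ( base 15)230a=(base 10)7435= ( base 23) e16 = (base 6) 54231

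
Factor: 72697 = 139^1*523^1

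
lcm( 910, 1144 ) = 40040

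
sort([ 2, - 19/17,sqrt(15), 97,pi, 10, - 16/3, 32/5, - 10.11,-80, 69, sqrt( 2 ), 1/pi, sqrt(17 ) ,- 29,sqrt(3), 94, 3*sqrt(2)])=[ - 80,-29, - 10.11, - 16/3, - 19/17, 1/pi,sqrt(2) , sqrt(3 ), 2, pi, sqrt(15),sqrt( 17), 3*sqrt(2), 32/5, 10,69, 94, 97 ]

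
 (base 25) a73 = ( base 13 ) 2C06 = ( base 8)14434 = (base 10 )6428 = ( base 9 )8732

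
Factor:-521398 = -2^1*19^1*13721^1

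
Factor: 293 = 293^1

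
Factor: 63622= 2^1*13^1*2447^1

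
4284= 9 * 476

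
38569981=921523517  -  882953536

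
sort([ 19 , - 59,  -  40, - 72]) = [ - 72, - 59, - 40,19]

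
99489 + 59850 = 159339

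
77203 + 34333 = 111536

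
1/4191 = 1/4191 = 0.00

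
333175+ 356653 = 689828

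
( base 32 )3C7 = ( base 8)6607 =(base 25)5dd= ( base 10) 3463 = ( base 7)13045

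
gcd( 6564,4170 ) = 6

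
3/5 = 3/5 =0.60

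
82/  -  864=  - 1 + 391/432 = - 0.09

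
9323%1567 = 1488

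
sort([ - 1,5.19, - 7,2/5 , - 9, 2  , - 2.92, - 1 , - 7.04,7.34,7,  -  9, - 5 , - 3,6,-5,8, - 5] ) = [ - 9,  -  9, - 7.04,- 7,-5, - 5, - 5, -3,-2.92, - 1, - 1,2/5,  2,5.19,6,7,7.34, 8]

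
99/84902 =99/84902= 0.00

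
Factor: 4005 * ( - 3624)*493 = -7155461160 = - 2^3 * 3^3 * 5^1*17^1*29^1*89^1*151^1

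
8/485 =8/485 = 0.02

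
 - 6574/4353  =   - 6574/4353= - 1.51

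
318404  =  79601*4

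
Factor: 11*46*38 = 19228= 2^2*11^1*19^1*23^1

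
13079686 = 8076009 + 5003677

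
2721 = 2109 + 612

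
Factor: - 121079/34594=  - 2^( - 1)*7^1  =  - 7/2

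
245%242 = 3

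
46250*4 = 185000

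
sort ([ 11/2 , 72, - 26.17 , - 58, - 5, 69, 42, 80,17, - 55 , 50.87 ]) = [-58,-55,  -  26.17,  -  5  ,  11/2,17,42,50.87, 69, 72, 80]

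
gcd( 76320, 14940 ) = 180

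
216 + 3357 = 3573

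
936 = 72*13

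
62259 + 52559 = 114818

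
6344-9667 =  - 3323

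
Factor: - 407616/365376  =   - 173^(  -  1)*193^1 = - 193/173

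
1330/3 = 443+1/3 = 443.33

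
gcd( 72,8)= 8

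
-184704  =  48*( - 3848)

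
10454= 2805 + 7649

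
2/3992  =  1/1996 = 0.00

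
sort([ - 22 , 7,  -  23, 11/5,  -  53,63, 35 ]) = [ - 53, - 23, - 22 , 11/5, 7, 35,63 ] 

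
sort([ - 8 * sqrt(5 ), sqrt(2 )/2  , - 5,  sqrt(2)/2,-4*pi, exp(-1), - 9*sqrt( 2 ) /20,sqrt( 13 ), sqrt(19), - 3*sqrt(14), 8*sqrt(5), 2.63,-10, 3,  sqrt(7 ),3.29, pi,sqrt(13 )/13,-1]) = [  -  8*sqrt( 5 ) ,  -  4 * pi,- 3*sqrt(14),  -  10,-5, - 1, - 9*sqrt( 2) /20, sqrt(13) /13,exp ( - 1 ),sqrt(2)/2, sqrt(2 ) /2,2.63,sqrt( 7 ),3,pi, 3.29, sqrt(13), sqrt(19),  8*  sqrt( 5) ] 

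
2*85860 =171720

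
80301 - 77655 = 2646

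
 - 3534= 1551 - 5085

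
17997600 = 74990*240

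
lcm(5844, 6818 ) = 40908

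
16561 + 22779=39340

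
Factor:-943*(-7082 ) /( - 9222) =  - 3339163/4611 = - 3^( - 1)*23^1 * 29^( - 1)*41^1 * 53^(-1) * 3541^1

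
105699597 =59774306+45925291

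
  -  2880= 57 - 2937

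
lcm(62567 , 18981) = 1689309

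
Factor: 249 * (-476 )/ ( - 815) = 2^2*3^1*5^( - 1 )*7^1*17^1*83^1*163^( - 1)  =  118524/815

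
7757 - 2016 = 5741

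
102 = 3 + 99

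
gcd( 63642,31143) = 3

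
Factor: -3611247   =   - 3^1 * 83^1*14503^1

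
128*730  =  93440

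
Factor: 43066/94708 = 21533/47354 = 2^(  -  1)*61^1*353^1 * 23677^( - 1 ) 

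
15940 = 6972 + 8968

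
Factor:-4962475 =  - 5^2*7^2*4051^1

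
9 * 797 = 7173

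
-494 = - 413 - 81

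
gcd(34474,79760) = 2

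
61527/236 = 260 + 167/236 = 260.71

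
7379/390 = 7379/390 = 18.92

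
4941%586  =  253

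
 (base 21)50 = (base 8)151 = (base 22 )4H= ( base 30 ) 3f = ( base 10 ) 105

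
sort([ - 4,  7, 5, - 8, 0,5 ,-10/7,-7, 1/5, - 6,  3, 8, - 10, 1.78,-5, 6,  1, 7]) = [- 10,-8, - 7, - 6, - 5,-4,-10/7,0, 1/5, 1, 1.78, 3,5, 5, 6, 7, 7,8]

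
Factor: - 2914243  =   -823^1*3541^1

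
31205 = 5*6241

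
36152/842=18076/421 = 42.94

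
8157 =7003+1154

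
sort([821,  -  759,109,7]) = [-759,7,109,821]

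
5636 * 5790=32632440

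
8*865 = 6920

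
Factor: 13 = 13^1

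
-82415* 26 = -2142790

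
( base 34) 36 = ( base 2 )1101100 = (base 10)108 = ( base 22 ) 4K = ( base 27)40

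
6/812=3/406= 0.01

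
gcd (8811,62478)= 801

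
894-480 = 414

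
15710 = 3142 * 5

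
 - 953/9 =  - 106 + 1/9= - 105.89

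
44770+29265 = 74035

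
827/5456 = 827/5456 = 0.15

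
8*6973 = 55784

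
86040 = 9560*9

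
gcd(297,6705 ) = 9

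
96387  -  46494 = 49893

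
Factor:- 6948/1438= - 2^1 *3^2 * 193^1*719^ (-1 ) =-3474/719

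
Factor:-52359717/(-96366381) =17453239/32122127 = 499^( - 1 )*2621^1*6659^1*64373^(-1 )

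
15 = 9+6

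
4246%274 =136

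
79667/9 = 8851+8/9= 8851.89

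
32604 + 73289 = 105893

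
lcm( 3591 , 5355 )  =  305235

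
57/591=19/197= 0.10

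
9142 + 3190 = 12332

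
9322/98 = 95 + 6/49 = 95.12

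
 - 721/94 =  - 8 + 31/94= -7.67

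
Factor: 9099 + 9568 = 11^1*1697^1 = 18667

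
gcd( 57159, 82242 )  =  27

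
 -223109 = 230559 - 453668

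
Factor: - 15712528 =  - 2^4*13^1*75541^1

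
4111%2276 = 1835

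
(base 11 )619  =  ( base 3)1000122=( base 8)1352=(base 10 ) 746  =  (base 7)2114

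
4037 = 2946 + 1091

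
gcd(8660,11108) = 4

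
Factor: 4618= 2^1*2309^1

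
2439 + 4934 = 7373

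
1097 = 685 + 412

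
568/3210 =284/1605 = 0.18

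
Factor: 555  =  3^1*5^1*37^1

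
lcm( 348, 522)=1044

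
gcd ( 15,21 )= 3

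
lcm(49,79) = 3871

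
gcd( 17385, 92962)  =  1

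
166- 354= - 188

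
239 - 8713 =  - 8474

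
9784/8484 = 1+325/2121 = 1.15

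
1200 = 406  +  794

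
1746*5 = 8730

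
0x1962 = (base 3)22220200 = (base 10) 6498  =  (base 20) g4i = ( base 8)14542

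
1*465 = 465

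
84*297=24948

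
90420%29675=1395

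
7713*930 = 7173090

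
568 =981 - 413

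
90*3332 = 299880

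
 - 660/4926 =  - 110/821 = - 0.13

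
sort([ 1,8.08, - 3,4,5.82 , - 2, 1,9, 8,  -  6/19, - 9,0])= [ - 9,-3, - 2 , - 6/19,0, 1,  1, 4,5.82,8,8.08, 9]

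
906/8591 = 906/8591 = 0.11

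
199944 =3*66648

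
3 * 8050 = 24150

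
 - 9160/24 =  - 1145/3  =  - 381.67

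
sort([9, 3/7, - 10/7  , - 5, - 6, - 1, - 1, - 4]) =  [ - 6, - 5, - 4, - 10/7, - 1, - 1,  3/7,9 ] 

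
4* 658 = 2632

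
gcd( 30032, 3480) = 8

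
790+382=1172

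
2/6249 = 2/6249   =  0.00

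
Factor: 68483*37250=2550991750=2^1*5^3*149^1*68483^1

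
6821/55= 6821/55= 124.02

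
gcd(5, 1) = 1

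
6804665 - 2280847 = 4523818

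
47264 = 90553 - 43289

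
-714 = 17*( - 42 ) 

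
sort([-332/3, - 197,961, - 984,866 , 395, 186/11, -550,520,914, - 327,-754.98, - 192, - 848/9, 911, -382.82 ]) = [ - 984,  -  754.98, - 550, - 382.82, - 327, - 197, - 192, - 332/3,-848/9,  186/11,  395,520 , 866,  911,914 , 961]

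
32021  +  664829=696850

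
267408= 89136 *3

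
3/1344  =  1/448 =0.00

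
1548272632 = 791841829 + 756430803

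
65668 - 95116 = - 29448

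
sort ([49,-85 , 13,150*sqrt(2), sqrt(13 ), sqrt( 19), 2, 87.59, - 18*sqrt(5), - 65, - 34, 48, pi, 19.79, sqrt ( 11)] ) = [  -  85, - 65, - 18* sqrt(5 ),  -  34,2,pi, sqrt( 11),sqrt(13 ), sqrt (19), 13, 19.79, 48,49, 87.59,150 * sqrt(2) ]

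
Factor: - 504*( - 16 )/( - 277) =-8064/277 = - 2^7 * 3^2*7^1*277^( - 1)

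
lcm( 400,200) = 400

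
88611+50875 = 139486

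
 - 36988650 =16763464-53752114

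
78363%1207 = 1115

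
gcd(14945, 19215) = 2135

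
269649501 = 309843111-40193610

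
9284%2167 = 616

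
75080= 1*75080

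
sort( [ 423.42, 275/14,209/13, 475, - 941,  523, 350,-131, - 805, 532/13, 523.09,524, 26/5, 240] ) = [ - 941, -805,-131, 26/5, 209/13,275/14,532/13, 240,  350, 423.42, 475, 523, 523.09,524] 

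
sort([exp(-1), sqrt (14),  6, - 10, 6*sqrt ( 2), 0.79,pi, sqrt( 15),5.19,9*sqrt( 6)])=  [-10, exp ( - 1), 0.79,  pi, sqrt( 14), sqrt(15 ) , 5.19, 6,6*sqrt( 2), 9*sqrt(6) ] 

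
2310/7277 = 2310/7277 = 0.32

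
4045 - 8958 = -4913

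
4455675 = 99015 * 45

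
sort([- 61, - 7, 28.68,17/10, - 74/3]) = [ - 61,-74/3, - 7 , 17/10,28.68]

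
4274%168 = 74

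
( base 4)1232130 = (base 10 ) 7068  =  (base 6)52420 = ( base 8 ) 15634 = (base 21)g0c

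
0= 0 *81676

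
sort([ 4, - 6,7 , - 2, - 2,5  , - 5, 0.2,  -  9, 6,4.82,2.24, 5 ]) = [ - 9,-6 ,  -  5,- 2, - 2, 0.2,2.24,  4,4.82,5,5,  6, 7 ]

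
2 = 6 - 4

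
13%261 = 13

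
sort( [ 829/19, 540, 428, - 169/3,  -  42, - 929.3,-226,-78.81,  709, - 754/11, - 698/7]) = [  -  929.3,  -  226, - 698/7  , - 78.81 , - 754/11, - 169/3 ,-42,829/19, 428, 540,709 ]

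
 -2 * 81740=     -  163480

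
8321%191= 108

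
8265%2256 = 1497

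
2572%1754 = 818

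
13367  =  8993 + 4374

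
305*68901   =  21014805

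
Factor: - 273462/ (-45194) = 357/59 = 3^1 *7^1  *  17^1*59^( - 1) 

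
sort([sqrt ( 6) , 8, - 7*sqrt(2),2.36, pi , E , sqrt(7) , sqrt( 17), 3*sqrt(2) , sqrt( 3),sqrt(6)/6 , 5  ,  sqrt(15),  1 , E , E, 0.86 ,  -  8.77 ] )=[ - 7*sqrt( 2 ), - 8.77, sqrt(6 ) /6 , 0.86,1,sqrt( 3 ), 2.36 , sqrt( 6 ), sqrt (7), E,E , E,pi, sqrt(15),sqrt(17), 3*sqrt(2) , 5,  8]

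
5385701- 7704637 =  - 2318936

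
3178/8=1589/4 = 397.25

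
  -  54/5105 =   -  1 + 5051/5105 = -0.01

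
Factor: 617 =617^1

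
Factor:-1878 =-2^1 * 3^1*313^1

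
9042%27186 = 9042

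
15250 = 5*3050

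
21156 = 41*516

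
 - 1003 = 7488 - 8491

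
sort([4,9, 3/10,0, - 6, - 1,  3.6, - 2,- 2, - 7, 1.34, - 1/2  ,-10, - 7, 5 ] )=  [ - 10, - 7, - 7, - 6, - 2, - 2, - 1, - 1/2,0, 3/10,1.34, 3.6, 4, 5, 9]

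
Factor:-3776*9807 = - 2^6*3^1 * 7^1 * 59^1*467^1 = -  37031232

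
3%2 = 1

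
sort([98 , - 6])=[ - 6, 98] 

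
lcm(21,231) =231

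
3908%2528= 1380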